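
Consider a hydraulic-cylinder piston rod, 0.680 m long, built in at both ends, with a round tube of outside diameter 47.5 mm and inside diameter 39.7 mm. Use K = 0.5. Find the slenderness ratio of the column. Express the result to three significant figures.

λ ≈ 22.0

d_o = 47.5 mm, d_i = 39.7 mm
I = π(d_o⁴ − d_i⁴)/64 = π(47.5⁴ − 39.70⁴)/64 = 1.280×10^5 mm⁴
A = 534.2 mm²;  r_min = √(I/A) = √(1.280×10^5/534.2) = 15.48 mm
L_e = K·L = 0.5 × 0.680 m = 0.3400 m = 340.00 mm
λ = L_e / r_min = 340.00 / 15.48 = 22.0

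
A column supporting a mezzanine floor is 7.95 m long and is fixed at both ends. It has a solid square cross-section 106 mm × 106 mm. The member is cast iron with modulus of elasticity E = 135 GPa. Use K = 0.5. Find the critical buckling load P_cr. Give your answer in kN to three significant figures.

I = a⁴/12 = 106⁴/12 = 1.052×10^7 mm⁴
I = 1.052×10^7 mm⁴ = 1.052×10^-5 m⁴
Effective length L_e = K·L = 0.5 × 7.95 = 3.975 m
P_cr = π²EI / L_e² = π² × 135×10⁹ × 1.052×10^-5 / 3.975² = 8.872×10^5 N

P_cr ≈ 887 kN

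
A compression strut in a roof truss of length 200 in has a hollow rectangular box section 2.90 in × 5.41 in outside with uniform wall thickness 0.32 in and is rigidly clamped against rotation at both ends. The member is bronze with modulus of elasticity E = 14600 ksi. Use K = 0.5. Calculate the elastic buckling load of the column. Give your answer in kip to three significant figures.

Inner dimensions: h_i = 5.41 − 2×0.32 = 4.770 in, b_i = 2.90 − 2×0.32 = 2.260 in
Weak-axis I_min = (h_o·b_o³ − h_i·b_i³)/12 with b_o = 2.90, b_i = 2.260 in (shorter outer/inner sides).
I_min = (5.41×2.90³ − 4.770×2.260³)/12 = 6.407 in⁴
Effective length L_e = K·L = 0.5 × 200 = 100.0 in
P_cr = π²EI / L_e² = π² × 14600×10³ × 6.407 / 100.0² = 9.232×10^4 lb

P_cr ≈ 92.3 kip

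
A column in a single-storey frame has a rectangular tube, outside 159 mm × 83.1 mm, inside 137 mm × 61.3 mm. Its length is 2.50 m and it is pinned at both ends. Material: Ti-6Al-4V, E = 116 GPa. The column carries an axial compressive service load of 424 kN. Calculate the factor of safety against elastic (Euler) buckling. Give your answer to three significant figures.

Weak-axis I_min = (h_o·b_o³ − h_i·b_i³)/12 with b_o = 83.1, b_i = 61.30 mm (shorter outer/inner sides).
I_min = (159×83.1³ − 137.0×61.30³)/12 = 4.974×10^6 mm⁴
I = 4.974×10^6 mm⁴ = 4.974×10^-6 m⁴
Effective length L_e = K·L = 1 × 2.50 = 2.500 m
P_cr = π²EI / L_e² = π² × 116×10⁹ × 4.974×10^-6 / 2.500² = 9.111×10^5 N
Factor of safety n = P_cr / P = 911.10 / 424 = 2.15

n ≈ 2.15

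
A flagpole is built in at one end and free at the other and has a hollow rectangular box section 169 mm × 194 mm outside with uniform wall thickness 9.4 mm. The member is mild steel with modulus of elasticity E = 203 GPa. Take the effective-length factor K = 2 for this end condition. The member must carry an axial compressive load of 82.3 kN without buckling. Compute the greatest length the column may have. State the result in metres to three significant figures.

L_max ≈ 13.2 m

Inner dimensions: h_i = 194 − 2×9.4 = 175.2 mm, b_i = 169 − 2×9.4 = 150.2 mm
Weak-axis I_min = (h_o·b_o³ − h_i·b_i³)/12 with b_o = 169, b_i = 150.2 mm (shorter outer/inner sides).
I_min = (194×169³ − 175.2×150.2³)/12 = 2.856×10^7 mm⁴
I = 2.856×10^-5 m⁴
At the buckling limit P_cr = P = 8.230×10^4 N
From P_cr = π²EI/(K·L)²:  L = (1/K)·√(π²EI/P_cr) = (1/2)·√(π²×2.03×10^11×2.856×10^-5/8.230×10^4)
L = 13.2 m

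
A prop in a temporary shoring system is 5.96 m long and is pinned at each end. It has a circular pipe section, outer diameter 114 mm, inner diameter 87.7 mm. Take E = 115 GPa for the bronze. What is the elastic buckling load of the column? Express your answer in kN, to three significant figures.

d_o = 114 mm, d_i = 87.7 mm
I = π(d_o⁴ − d_i⁴)/64 = π(114⁴ − 87.70⁴)/64 = 5.387×10^6 mm⁴
I = 5.387×10^6 mm⁴ = 5.387×10^-6 m⁴
Effective length L_e = K·L = 1 × 5.96 = 5.960 m
P_cr = π²EI / L_e² = π² × 115×10⁹ × 5.387×10^-6 / 5.960² = 1.721×10^5 N

P_cr ≈ 172 kN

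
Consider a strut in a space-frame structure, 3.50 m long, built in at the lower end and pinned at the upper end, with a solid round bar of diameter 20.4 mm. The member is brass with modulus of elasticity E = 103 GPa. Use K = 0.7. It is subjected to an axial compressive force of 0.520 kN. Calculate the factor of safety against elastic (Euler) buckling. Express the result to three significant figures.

n ≈ 2.77

I = πd⁴/64 = π×20.4⁴/64 = 8.501×10^3 mm⁴
I = 8.501×10^3 mm⁴ = 8.501×10^-9 m⁴
Effective length L_e = K·L = 0.7 × 3.50 = 2.450 m
P_cr = π²EI / L_e² = π² × 103×10⁹ × 8.501×10^-9 / 2.450² = 1.440×10^3 N
Factor of safety n = P_cr / P = 1.4398 / 0.520 = 2.77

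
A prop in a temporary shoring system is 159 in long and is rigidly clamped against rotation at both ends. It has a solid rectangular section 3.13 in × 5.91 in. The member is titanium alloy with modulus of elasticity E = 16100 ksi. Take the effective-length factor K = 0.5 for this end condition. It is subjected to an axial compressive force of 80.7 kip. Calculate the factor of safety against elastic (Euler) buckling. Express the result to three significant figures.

n ≈ 4.70

Buckling occurs about the weak axis: I_min = h·b³/12 with b = 3.13 in (the shorter side).
I_min = 5.91×3.13³/12 = 15.10 in⁴
Effective length L_e = K·L = 0.5 × 159 = 79.50 in
P_cr = π²EI / L_e² = π² × 16100×10³ × 15.10 / 79.50² = 3.797×10^5 lb
Factor of safety n = P_cr / P = 379.69 / 80.7 = 4.70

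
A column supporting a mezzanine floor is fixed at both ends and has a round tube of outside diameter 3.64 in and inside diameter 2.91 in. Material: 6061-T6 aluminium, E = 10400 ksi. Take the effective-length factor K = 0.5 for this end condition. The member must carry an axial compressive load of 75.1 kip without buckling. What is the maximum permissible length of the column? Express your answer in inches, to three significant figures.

L_max ≈ 167 in

d_o = 3.64 in, d_i = 2.91 in
I = π(d_o⁴ − d_i⁴)/64 = π(3.64⁴ − 2.910⁴)/64 = 5.097 in⁴
At the buckling limit P_cr = P = 7.510×10^4 lb
From P_cr = π²EI/(K·L)²:  L = (1/K)·√(π²EI/P_cr) = (1/0.5)·√(π²×1.04×10^7×5.097/7.510×10^4)
L = 167 in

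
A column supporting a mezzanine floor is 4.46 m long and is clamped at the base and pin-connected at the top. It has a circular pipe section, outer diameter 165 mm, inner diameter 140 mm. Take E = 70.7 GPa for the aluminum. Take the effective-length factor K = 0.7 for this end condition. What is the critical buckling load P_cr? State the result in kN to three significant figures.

P_cr ≈ 1250 kN

d_o = 165 mm, d_i = 140 mm
I = π(d_o⁴ − d_i⁴)/64 = π(165⁴ − 140.0⁴)/64 = 1.753×10^7 mm⁴
I = 1.753×10^7 mm⁴ = 1.753×10^-5 m⁴
Effective length L_e = K·L = 0.7 × 4.46 = 3.122 m
P_cr = π²EI / L_e² = π² × 70.7×10⁹ × 1.753×10^-5 / 3.122² = 1.255×10^6 N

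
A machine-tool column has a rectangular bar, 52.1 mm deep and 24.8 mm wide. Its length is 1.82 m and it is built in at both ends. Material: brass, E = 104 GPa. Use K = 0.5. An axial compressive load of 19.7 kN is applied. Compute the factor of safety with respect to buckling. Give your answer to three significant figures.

Buckling occurs about the weak axis: I_min = h·b³/12 with b = 24.8 mm (the shorter side).
I_min = 52.1×24.8³/12 = 6.622×10^4 mm⁴
I = 6.622×10^4 mm⁴ = 6.622×10^-8 m⁴
Effective length L_e = K·L = 0.5 × 1.82 = 0.9100 m
P_cr = π²EI / L_e² = π² × 104×10⁹ × 6.622×10^-8 / 0.9100² = 8.208×10^4 N
Factor of safety n = P_cr / P = 82.085 / 19.7 = 4.17

n ≈ 4.17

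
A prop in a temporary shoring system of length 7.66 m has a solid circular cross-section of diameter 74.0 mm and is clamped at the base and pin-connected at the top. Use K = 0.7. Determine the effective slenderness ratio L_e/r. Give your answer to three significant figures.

λ ≈ 290

I = πd⁴/64 = π×74.0⁴/64 = 1.472×10^6 mm⁴
A = 4.301×10^3 mm²;  r_min = √(I/A) = √(1.472×10^6/4.301×10^3) = 18.50 mm
L_e = K·L = 0.7 × 7.66 m = 5.362 m = 5362.0 mm
λ = L_e / r_min = 5362.0 / 18.50 = 290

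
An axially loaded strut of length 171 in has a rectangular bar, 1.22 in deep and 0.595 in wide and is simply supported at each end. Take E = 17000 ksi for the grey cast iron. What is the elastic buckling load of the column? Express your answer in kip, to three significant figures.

P_cr ≈ 0.123 kip

Buckling occurs about the weak axis: I_min = h·b³/12 with b = 0.595 in (the shorter side).
I_min = 1.22×0.595³/12 = 2.142×10^-2 in⁴
Effective length L_e = K·L = 1 × 171 = 171.0 in
P_cr = π²EI / L_e² = π² × 17000×10³ × 2.142×10^-2 / 171.0² = 122.9 lb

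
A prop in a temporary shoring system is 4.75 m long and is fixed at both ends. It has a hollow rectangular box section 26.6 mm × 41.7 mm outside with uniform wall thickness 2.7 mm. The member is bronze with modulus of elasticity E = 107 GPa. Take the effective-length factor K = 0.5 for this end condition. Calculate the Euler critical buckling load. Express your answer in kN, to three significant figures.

Inner dimensions: h_i = 41.7 − 2×2.7 = 36.30 mm, b_i = 26.6 − 2×2.7 = 21.20 mm
Weak-axis I_min = (h_o·b_o³ − h_i·b_i³)/12 with b_o = 26.6, b_i = 21.20 mm (shorter outer/inner sides).
I_min = (41.7×26.6³ − 36.30×21.20³)/12 = 3.658×10^4 mm⁴
I = 3.658×10^4 mm⁴ = 3.658×10^-8 m⁴
Effective length L_e = K·L = 0.5 × 4.75 = 2.375 m
P_cr = π²EI / L_e² = π² × 107×10⁹ × 3.658×10^-8 / 2.375² = 6.849×10^3 N

P_cr ≈ 6.85 kN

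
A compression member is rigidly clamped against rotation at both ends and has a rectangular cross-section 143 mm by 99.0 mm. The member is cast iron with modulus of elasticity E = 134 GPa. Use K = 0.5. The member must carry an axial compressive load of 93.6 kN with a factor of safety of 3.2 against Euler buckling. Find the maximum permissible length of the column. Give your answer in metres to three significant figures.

Buckling occurs about the weak axis: I_min = h·b³/12 with b = 99.0 mm (the shorter side).
I_min = 143×99.0³/12 = 1.156×10^7 mm⁴
I = 1.156×10^-5 m⁴
Required critical load P_cr = n·P = 3.2 × 93.6 = 299.5 kN = 2.995×10^5 N
From P_cr = π²EI/(K·L)²:  L = (1/K)·√(π²EI/P_cr) = (1/0.5)·√(π²×1.34×10^11×1.156×10^-5/2.995×10^5)
L = 14.3 m

L_max ≈ 14.3 m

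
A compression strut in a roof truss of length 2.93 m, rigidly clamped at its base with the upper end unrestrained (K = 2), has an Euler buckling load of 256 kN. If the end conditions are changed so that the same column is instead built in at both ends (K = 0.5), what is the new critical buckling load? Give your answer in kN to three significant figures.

P_cr ≈ 4100 kN

P_cr ∝ 1/K², so P_cr,new = P_cr,old × (K_old/K_new)² = 256 × (2/0.5)²
= 256 × 16.00 = 4100 kN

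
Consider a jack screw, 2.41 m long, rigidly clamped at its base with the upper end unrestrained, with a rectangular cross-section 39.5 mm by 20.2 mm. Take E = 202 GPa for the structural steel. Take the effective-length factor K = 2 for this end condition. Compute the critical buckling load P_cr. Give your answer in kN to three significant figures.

Buckling occurs about the weak axis: I_min = h·b³/12 with b = 20.2 mm (the shorter side).
I_min = 39.5×20.2³/12 = 2.713×10^4 mm⁴
I = 2.713×10^4 mm⁴ = 2.713×10^-8 m⁴
Effective length L_e = K·L = 2 × 2.41 = 4.820 m
P_cr = π²EI / L_e² = π² × 202×10⁹ × 2.713×10^-8 / 4.820² = 2.328×10^3 N

P_cr ≈ 2.33 kN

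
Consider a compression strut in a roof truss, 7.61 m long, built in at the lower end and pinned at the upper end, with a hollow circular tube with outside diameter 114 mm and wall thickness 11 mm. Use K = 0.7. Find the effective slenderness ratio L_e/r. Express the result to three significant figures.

λ ≈ 145

Inner diameter d_i = 114 − 2×11 = 92.00 mm
I = π(d_o⁴ − d_i⁴)/64 = π(114⁴ − 92.00⁴)/64 = 4.774×10^6 mm⁴
A = 3.559×10^3 mm²;  r_min = √(I/A) = √(4.774×10^6/3.559×10^3) = 36.62 mm
L_e = K·L = 0.7 × 7.61 m = 5.327 m = 5327.0 mm
λ = L_e / r_min = 5327.0 / 36.62 = 145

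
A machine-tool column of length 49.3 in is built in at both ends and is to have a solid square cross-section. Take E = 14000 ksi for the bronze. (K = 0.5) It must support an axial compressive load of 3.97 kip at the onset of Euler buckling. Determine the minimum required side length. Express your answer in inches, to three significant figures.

L_e = K·L = 0.5 × 49.3 = 24.65 in
Required I = P_cr·L_e²/(π²E) = 3.970×10^3 × 24.65² / (π² × 1.40×10^7) = 1.746×10^-2 in⁴
Solid square: I = a⁴/12  ⇒  a = (12I)^(1/4) = (12×1.746×10^-2)^(1/4) = 0.677 in

a ≈ 0.677 in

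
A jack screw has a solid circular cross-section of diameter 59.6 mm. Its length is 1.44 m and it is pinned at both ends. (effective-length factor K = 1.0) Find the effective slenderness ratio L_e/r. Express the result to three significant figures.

λ ≈ 96.6

For a solid circle r = d/4 = 59.6/4 = 14.90 mm
L_e = K·L = 1 × 1.44 m = 1.440 m = 1440.0 mm
λ = L_e / r_min = 1440.0 / 14.90 = 96.6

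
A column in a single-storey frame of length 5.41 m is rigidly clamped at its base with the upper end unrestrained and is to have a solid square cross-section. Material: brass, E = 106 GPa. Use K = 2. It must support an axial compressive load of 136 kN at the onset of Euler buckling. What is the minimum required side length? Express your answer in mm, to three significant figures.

a ≈ 116 mm

L_e = K·L = 2 × 5.41 = 10.82 m
Required I = P_cr·L_e²/(π²E) = 1.360×10^5 × 10.82² / (π² × 1.06×10^11) = 1.522×10^-5 m⁴
I_req = 1.522×10^7 mm⁴
Solid square: I = a⁴/12  ⇒  a = (12I)^(1/4) = (12×1.522×10^7)^(1/4) = 116 mm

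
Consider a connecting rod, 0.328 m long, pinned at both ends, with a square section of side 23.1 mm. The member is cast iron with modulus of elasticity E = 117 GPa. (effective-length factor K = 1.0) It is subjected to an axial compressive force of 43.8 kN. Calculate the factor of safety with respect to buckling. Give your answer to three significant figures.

I = a⁴/12 = 23.1⁴/12 = 2.373×10^4 mm⁴
I = 2.373×10^4 mm⁴ = 2.373×10^-8 m⁴
Effective length L_e = K·L = 1 × 0.328 = 0.3280 m
P_cr = π²EI / L_e² = π² × 117×10⁹ × 2.373×10^-8 / 0.3280² = 2.547×10^5 N
Factor of safety n = P_cr / P = 254.69 / 43.8 = 5.81

n ≈ 5.81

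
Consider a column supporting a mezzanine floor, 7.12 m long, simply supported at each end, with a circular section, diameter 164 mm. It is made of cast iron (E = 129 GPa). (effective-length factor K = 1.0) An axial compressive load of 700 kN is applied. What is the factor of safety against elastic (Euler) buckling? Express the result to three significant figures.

I = πd⁴/64 = π×164⁴/64 = 3.551×10^7 mm⁴
I = 3.551×10^7 mm⁴ = 3.551×10^-5 m⁴
Effective length L_e = K·L = 1 × 7.12 = 7.120 m
P_cr = π²EI / L_e² = π² × 129×10⁹ × 3.551×10^-5 / 7.120² = 8.918×10^5 N
Factor of safety n = P_cr / P = 891.81 / 700 = 1.27

n ≈ 1.27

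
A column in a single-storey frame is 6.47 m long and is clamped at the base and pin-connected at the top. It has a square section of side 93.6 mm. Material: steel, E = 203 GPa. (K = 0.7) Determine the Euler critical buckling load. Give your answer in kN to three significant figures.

P_cr ≈ 625 kN

I = a⁴/12 = 93.6⁴/12 = 6.396×10^6 mm⁴
I = 6.396×10^6 mm⁴ = 6.396×10^-6 m⁴
Effective length L_e = K·L = 0.7 × 6.47 = 4.529 m
P_cr = π²EI / L_e² = π² × 203×10⁹ × 6.396×10^-6 / 4.529² = 6.248×10^5 N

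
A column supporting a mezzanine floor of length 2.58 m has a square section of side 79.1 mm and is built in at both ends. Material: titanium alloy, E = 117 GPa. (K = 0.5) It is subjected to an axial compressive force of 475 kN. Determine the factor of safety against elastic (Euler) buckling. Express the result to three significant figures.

I = a⁴/12 = 79.1⁴/12 = 3.262×10^6 mm⁴
I = 3.262×10^6 mm⁴ = 3.262×10^-6 m⁴
Effective length L_e = K·L = 0.5 × 2.58 = 1.290 m
P_cr = π²EI / L_e² = π² × 117×10⁹ × 3.262×10^-6 / 1.290² = 2.264×10^6 N
Factor of safety n = P_cr / P = 2263.8 / 475 = 4.77

n ≈ 4.77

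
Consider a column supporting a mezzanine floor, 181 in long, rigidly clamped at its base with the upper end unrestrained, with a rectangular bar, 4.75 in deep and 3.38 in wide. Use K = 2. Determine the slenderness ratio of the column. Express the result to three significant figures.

λ ≈ 371

For a rectangle r_min = b/√12 = 3.38/√12 = 0.9757 in
L_e = K·L = 2 × 181 = 362.0 in
λ = L_e / r_min = 362.00 / 0.9757 = 371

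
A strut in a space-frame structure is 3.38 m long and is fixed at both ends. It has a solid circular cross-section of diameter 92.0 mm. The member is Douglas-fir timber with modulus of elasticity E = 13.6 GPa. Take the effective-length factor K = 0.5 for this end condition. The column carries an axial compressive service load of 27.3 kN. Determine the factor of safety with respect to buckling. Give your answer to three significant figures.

n ≈ 6.05

I = πd⁴/64 = π×92.0⁴/64 = 3.517×10^6 mm⁴
I = 3.517×10^6 mm⁴ = 3.517×10^-6 m⁴
Effective length L_e = K·L = 0.5 × 3.38 = 1.690 m
P_cr = π²EI / L_e² = π² × 13.6×10⁹ × 3.517×10^-6 / 1.690² = 1.653×10^5 N
Factor of safety n = P_cr / P = 165.27 / 27.3 = 6.05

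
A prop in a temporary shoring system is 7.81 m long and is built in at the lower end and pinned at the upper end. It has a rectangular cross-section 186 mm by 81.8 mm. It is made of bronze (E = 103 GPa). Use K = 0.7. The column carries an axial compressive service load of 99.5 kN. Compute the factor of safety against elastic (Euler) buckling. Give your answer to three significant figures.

Buckling occurs about the weak axis: I_min = h·b³/12 with b = 81.8 mm (the shorter side).
I_min = 186×81.8³/12 = 8.484×10^6 mm⁴
I = 8.484×10^6 mm⁴ = 8.484×10^-6 m⁴
Effective length L_e = K·L = 0.7 × 7.81 = 5.467 m
P_cr = π²EI / L_e² = π² × 103×10⁹ × 8.484×10^-6 / 5.467² = 2.886×10^5 N
Factor of safety n = P_cr / P = 288.56 / 99.5 = 2.90

n ≈ 2.90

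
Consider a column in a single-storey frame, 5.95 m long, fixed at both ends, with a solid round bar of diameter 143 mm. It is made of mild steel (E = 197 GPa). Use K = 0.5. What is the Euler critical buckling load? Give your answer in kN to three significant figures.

P_cr ≈ 4510 kN

I = πd⁴/64 = π×143⁴/64 = 2.053×10^7 mm⁴
I = 2.053×10^7 mm⁴ = 2.053×10^-5 m⁴
Effective length L_e = K·L = 0.5 × 5.95 = 2.975 m
P_cr = π²EI / L_e² = π² × 197×10⁹ × 2.053×10^-5 / 2.975² = 4.509×10^6 N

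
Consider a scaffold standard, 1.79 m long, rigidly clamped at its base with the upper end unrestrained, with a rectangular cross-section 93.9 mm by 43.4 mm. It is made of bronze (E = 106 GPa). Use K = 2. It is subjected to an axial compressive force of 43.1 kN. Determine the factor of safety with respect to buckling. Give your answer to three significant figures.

Buckling occurs about the weak axis: I_min = h·b³/12 with b = 43.4 mm (the shorter side).
I_min = 93.9×43.4³/12 = 6.397×10^5 mm⁴
I = 6.397×10^5 mm⁴ = 6.397×10^-7 m⁴
Effective length L_e = K·L = 2 × 1.79 = 3.580 m
P_cr = π²EI / L_e² = π² × 106×10⁹ × 6.397×10^-7 / 3.580² = 5.221×10^4 N
Factor of safety n = P_cr / P = 52.215 / 43.1 = 1.21

n ≈ 1.21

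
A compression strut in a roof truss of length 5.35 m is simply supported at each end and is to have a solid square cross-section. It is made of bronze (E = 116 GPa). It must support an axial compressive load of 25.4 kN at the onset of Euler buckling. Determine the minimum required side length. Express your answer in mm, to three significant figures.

a ≈ 52.5 mm

L_e = K·L = 1 × 5.35 = 5.350 m
Required I = P_cr·L_e²/(π²E) = 2.540×10^4 × 5.350² / (π² × 1.16×10^11) = 6.350×10^-7 m⁴
I_req = 6.350×10^5 mm⁴
Solid square: I = a⁴/12  ⇒  a = (12I)^(1/4) = (12×6.350×10^5)^(1/4) = 52.5 mm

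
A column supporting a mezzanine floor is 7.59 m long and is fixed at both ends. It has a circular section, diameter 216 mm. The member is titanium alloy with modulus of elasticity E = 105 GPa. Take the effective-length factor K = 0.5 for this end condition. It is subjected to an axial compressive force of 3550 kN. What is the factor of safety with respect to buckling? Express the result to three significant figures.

n ≈ 2.17

I = πd⁴/64 = π×216⁴/64 = 1.069×10^8 mm⁴
I = 1.069×10^8 mm⁴ = 1.069×10^-4 m⁴
Effective length L_e = K·L = 0.5 × 7.59 = 3.795 m
P_cr = π²EI / L_e² = π² × 105×10⁹ × 1.069×10^-4 / 3.795² = 7.689×10^6 N
Factor of safety n = P_cr / P = 7688.7 / 3550 = 2.17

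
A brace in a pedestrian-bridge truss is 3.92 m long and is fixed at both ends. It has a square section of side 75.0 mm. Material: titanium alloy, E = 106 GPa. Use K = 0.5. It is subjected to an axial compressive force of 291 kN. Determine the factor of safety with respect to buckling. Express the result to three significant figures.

n ≈ 2.47

I = a⁴/12 = 75.0⁴/12 = 2.637×10^6 mm⁴
I = 2.637×10^6 mm⁴ = 2.637×10^-6 m⁴
Effective length L_e = K·L = 0.5 × 3.92 = 1.960 m
P_cr = π²EI / L_e² = π² × 106×10⁹ × 2.637×10^-6 / 1.960² = 7.181×10^5 N
Factor of safety n = P_cr / P = 718.05 / 291 = 2.47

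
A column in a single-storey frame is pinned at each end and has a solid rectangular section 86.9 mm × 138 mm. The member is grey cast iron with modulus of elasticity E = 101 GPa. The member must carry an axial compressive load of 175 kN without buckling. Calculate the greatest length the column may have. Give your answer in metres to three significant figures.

Buckling occurs about the weak axis: I_min = h·b³/12 with b = 86.9 mm (the shorter side).
I_min = 138×86.9³/12 = 7.547×10^6 mm⁴
I = 7.547×10^-6 m⁴
At the buckling limit P_cr = P = 1.750×10^5 N
From P_cr = π²EI/(K·L)²:  L = (1/K)·√(π²EI/P_cr) = (1/1)·√(π²×1.01×10^11×7.547×10^-6/1.750×10^5)
L = 6.56 m

L_max ≈ 6.56 m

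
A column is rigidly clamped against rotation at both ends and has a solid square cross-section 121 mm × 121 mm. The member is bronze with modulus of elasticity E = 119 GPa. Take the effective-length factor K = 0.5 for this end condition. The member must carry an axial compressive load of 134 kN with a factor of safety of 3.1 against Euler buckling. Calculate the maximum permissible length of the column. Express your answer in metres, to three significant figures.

L_max ≈ 14.2 m

I = a⁴/12 = 121⁴/12 = 1.786×10^7 mm⁴
I = 1.786×10^-5 m⁴
Required critical load P_cr = n·P = 3.1 × 134 = 415.4 kN = 4.154×10^5 N
From P_cr = π²EI/(K·L)²:  L = (1/K)·√(π²EI/P_cr) = (1/0.5)·√(π²×1.19×10^11×1.786×10^-5/4.154×10^5)
L = 14.2 m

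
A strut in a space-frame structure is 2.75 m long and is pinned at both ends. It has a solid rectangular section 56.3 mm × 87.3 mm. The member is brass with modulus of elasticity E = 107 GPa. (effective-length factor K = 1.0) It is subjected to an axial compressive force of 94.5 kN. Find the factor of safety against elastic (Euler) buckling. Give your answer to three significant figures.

Buckling occurs about the weak axis: I_min = h·b³/12 with b = 56.3 mm (the shorter side).
I_min = 87.3×56.3³/12 = 1.298×10^6 mm⁴
I = 1.298×10^6 mm⁴ = 1.298×10^-6 m⁴
Effective length L_e = K·L = 1 × 2.75 = 2.750 m
P_cr = π²EI / L_e² = π² × 107×10⁹ × 1.298×10^-6 / 2.750² = 1.813×10^5 N
Factor of safety n = P_cr / P = 181.29 / 94.5 = 1.92

n ≈ 1.92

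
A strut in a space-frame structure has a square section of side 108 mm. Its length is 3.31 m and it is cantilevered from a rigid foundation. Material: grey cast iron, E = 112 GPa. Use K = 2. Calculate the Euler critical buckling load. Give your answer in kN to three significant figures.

P_cr ≈ 286 kN

I = a⁴/12 = 108⁴/12 = 1.134×10^7 mm⁴
I = 1.134×10^7 mm⁴ = 1.134×10^-5 m⁴
Effective length L_e = K·L = 2 × 3.31 = 6.620 m
P_cr = π²EI / L_e² = π² × 112×10⁹ × 1.134×10^-5 / 6.620² = 2.860×10^5 N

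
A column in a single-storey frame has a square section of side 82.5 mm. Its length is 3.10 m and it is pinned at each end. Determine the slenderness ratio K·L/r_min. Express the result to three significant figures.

For a square r = a/√12 = 82.5/√12 = 23.82 mm
L_e = K·L = 1 × 3.10 m = 3.100 m = 3100.0 mm
λ = L_e / r_min = 3100.0 / 23.82 = 130

λ ≈ 130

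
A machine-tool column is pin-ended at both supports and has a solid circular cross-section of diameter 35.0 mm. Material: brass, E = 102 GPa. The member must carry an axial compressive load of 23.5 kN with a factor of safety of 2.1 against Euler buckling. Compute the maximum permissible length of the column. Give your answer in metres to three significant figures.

I = πd⁴/64 = π×35.0⁴/64 = 7.366×10^4 mm⁴
I = 7.366×10^-8 m⁴
Required critical load P_cr = n·P = 2.1 × 23.5 = 49.35 kN = 4.935×10^4 N
From P_cr = π²EI/(K·L)²:  L = (1/K)·√(π²EI/P_cr) = (1/1)·√(π²×1.02×10^11×7.366×10^-8/4.935×10^4)
L = 1.23 m

L_max ≈ 1.23 m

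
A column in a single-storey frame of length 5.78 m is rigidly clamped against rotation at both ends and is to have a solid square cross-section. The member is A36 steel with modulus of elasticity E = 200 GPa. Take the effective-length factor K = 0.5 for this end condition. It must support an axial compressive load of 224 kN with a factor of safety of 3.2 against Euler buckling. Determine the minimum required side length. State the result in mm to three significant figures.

a ≈ 77.7 mm

Required P_cr = n·P = 3.2 × 224 = 716.8 kN
L_e = K·L = 0.5 × 5.78 = 2.890 m
Required I = P_cr·L_e²/(π²E) = 7.168×10^5 × 2.890² / (π² × 2.00×10^11) = 3.033×10^-6 m⁴
I_req = 3.033×10^6 mm⁴
Solid square: I = a⁴/12  ⇒  a = (12I)^(1/4) = (12×3.033×10^6)^(1/4) = 77.7 mm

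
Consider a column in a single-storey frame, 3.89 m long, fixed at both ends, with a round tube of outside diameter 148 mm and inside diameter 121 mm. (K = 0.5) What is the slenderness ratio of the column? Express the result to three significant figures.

λ ≈ 40.7

d_o = 148 mm, d_i = 121 mm
I = π(d_o⁴ − d_i⁴)/64 = π(148⁴ − 121.0⁴)/64 = 1.303×10^7 mm⁴
A = 5.704×10^3 mm²;  r_min = √(I/A) = √(1.303×10^7/5.704×10^3) = 47.79 mm
L_e = K·L = 0.5 × 3.89 m = 1.945 m = 1945.0 mm
λ = L_e / r_min = 1945.0 / 47.79 = 40.7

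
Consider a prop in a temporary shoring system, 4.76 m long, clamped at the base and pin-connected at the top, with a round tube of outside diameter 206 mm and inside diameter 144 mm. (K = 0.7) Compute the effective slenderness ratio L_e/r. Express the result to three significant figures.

λ ≈ 53.0

d_o = 206 mm, d_i = 144 mm
I = π(d_o⁴ − d_i⁴)/64 = π(206⁴ − 144.0⁴)/64 = 6.729×10^7 mm⁴
A = 1.704×10^4 mm²;  r_min = √(I/A) = √(6.729×10^7/1.704×10^4) = 62.84 mm
L_e = K·L = 0.7 × 4.76 m = 3.332 m = 3332.0 mm
λ = L_e / r_min = 3332.0 / 62.84 = 53.0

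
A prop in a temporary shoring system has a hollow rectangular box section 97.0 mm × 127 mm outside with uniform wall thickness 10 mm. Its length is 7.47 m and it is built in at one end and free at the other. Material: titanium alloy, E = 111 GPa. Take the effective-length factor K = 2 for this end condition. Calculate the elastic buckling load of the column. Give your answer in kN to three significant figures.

P_cr ≈ 27.4 kN

Inner dimensions: h_i = 127 − 2×10 = 107.0 mm, b_i = 97.0 − 2×10 = 77.00 mm
Weak-axis I_min = (h_o·b_o³ − h_i·b_i³)/12 with b_o = 97.0, b_i = 77.00 mm (shorter outer/inner sides).
I_min = (127×97.0³ − 107.0×77.00³)/12 = 5.588×10^6 mm⁴
I = 5.588×10^6 mm⁴ = 5.588×10^-6 m⁴
Effective length L_e = K·L = 2 × 7.47 = 14.94 m
P_cr = π²EI / L_e² = π² × 111×10⁹ × 5.588×10^-6 / 14.94² = 2.743×10^4 N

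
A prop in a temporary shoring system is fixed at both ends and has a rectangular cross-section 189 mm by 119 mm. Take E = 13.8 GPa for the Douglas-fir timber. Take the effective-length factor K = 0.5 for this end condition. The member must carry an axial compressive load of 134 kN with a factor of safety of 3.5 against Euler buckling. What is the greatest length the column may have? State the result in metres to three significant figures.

L_max ≈ 5.55 m

Buckling occurs about the weak axis: I_min = h·b³/12 with b = 119 mm (the shorter side).
I_min = 189×119³/12 = 2.654×10^7 mm⁴
I = 2.654×10^-5 m⁴
Required critical load P_cr = n·P = 3.5 × 134 = 469.0 kN = 4.690×10^5 N
From P_cr = π²EI/(K·L)²:  L = (1/K)·√(π²EI/P_cr) = (1/0.5)·√(π²×1.38×10^10×2.654×10^-5/4.690×10^5)
L = 5.55 m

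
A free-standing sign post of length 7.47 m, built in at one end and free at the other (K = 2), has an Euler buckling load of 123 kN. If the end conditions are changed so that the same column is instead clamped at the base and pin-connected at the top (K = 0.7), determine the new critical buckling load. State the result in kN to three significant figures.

P_cr ∝ 1/K², so P_cr,new = P_cr,old × (K_old/K_new)² = 123 × (2/0.7)²
= 123 × 8.163 = 1000 kN

P_cr ≈ 1000 kN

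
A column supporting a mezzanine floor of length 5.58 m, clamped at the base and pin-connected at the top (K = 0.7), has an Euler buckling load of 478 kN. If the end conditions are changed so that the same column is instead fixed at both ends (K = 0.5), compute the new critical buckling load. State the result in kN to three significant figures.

P_cr ≈ 937 kN

P_cr ∝ 1/K², so P_cr,new = P_cr,old × (K_old/K_new)² = 478 × (0.7/0.5)²
= 478 × 1.960 = 937 kN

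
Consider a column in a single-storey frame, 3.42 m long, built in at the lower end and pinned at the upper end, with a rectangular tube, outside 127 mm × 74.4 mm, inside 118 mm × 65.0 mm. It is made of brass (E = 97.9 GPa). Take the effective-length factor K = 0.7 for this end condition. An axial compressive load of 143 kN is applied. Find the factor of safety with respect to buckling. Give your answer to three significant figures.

Weak-axis I_min = (h_o·b_o³ − h_i·b_i³)/12 with b_o = 74.4, b_i = 65.00 mm (shorter outer/inner sides).
I_min = (127×74.4³ − 118.0×65.00³)/12 = 1.658×10^6 mm⁴
I = 1.658×10^6 mm⁴ = 1.658×10^-6 m⁴
Effective length L_e = K·L = 0.7 × 3.42 = 2.394 m
P_cr = π²EI / L_e² = π² × 97.9×10⁹ × 1.658×10^-6 / 2.394² = 2.795×10^5 N
Factor of safety n = P_cr / P = 279.53 / 143 = 1.95

n ≈ 1.95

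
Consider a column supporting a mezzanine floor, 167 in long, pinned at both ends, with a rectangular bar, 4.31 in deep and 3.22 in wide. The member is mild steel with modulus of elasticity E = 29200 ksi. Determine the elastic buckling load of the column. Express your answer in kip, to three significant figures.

Buckling occurs about the weak axis: I_min = h·b³/12 with b = 3.22 in (the shorter side).
I_min = 4.31×3.22³/12 = 11.99 in⁴
Effective length L_e = K·L = 1 × 167 = 167.0 in
P_cr = π²EI / L_e² = π² × 29200×10³ × 11.99 / 167.0² = 1.239×10^5 lb

P_cr ≈ 124 kip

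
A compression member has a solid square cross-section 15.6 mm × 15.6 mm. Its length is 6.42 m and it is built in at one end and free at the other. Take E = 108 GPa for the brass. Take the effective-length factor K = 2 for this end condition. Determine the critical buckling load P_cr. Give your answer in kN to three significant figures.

P_cr ≈ 0.0319 kN

I = a⁴/12 = 15.6⁴/12 = 4.935×10^3 mm⁴
I = 4.935×10^3 mm⁴ = 4.935×10^-9 m⁴
Effective length L_e = K·L = 2 × 6.42 = 12.84 m
P_cr = π²EI / L_e² = π² × 108×10⁹ × 4.935×10^-9 / 12.84² = 31.91 N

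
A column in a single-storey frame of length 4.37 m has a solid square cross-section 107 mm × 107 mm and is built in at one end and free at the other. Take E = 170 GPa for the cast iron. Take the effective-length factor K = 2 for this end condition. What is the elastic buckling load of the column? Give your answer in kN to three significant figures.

I = a⁴/12 = 107⁴/12 = 1.092×10^7 mm⁴
I = 1.092×10^7 mm⁴ = 1.092×10^-5 m⁴
Effective length L_e = K·L = 2 × 4.37 = 8.740 m
P_cr = π²EI / L_e² = π² × 170×10⁹ × 1.092×10^-5 / 8.740² = 2.399×10^5 N

P_cr ≈ 240 kN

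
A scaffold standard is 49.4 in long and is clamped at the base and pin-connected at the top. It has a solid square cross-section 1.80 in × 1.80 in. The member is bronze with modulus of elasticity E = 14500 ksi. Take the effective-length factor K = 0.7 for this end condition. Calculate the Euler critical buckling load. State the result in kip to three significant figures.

I = a⁴/12 = 1.80⁴/12 = 0.8748 in⁴
Effective length L_e = K·L = 0.7 × 49.4 = 34.58 in
P_cr = π²EI / L_e² = π² × 14500×10³ × 0.8748 / 34.58² = 1.047×10^5 lb

P_cr ≈ 105 kip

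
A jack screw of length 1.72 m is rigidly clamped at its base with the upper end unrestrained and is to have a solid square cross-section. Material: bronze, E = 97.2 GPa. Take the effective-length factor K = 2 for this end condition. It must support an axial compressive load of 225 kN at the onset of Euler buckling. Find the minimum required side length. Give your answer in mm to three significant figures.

a ≈ 76.0 mm

L_e = K·L = 2 × 1.72 = 3.440 m
Required I = P_cr·L_e²/(π²E) = 2.250×10^5 × 3.440² / (π² × 9.72×10^10) = 2.775×10^-6 m⁴
I_req = 2.775×10^6 mm⁴
Solid square: I = a⁴/12  ⇒  a = (12I)^(1/4) = (12×2.775×10^6)^(1/4) = 76.0 mm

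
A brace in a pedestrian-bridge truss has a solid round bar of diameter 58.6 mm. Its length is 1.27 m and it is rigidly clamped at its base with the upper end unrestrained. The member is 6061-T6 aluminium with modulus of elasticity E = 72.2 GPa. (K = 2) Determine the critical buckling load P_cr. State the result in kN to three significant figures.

P_cr ≈ 63.9 kN

I = πd⁴/64 = π×58.6⁴/64 = 5.788×10^5 mm⁴
I = 5.788×10^5 mm⁴ = 5.788×10^-7 m⁴
Effective length L_e = K·L = 2 × 1.27 = 2.540 m
P_cr = π²EI / L_e² = π² × 72.2×10⁹ × 5.788×10^-7 / 2.540² = 6.393×10^4 N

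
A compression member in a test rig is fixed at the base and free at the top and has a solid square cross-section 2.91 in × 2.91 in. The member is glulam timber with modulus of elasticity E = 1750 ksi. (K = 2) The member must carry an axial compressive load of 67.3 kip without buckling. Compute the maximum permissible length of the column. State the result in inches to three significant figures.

I = a⁴/12 = 2.91⁴/12 = 5.976 in⁴
At the buckling limit P_cr = P = 6.730×10^4 lb
From P_cr = π²EI/(K·L)²:  L = (1/K)·√(π²EI/P_cr) = (1/2)·√(π²×1.75×10^6×5.976/6.730×10^4)
L = 19.6 in

L_max ≈ 19.6 in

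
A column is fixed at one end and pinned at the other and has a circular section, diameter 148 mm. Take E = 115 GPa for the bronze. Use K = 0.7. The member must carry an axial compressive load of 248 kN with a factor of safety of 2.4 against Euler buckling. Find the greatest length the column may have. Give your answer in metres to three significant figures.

I = πd⁴/64 = π×148⁴/64 = 2.355×10^7 mm⁴
I = 2.355×10^-5 m⁴
Required critical load P_cr = n·P = 2.4 × 248 = 595.2 kN = 5.952×10^5 N
From P_cr = π²EI/(K·L)²:  L = (1/K)·√(π²EI/P_cr) = (1/0.7)·√(π²×1.15×10^11×2.355×10^-5/5.952×10^5)
L = 9.57 m

L_max ≈ 9.57 m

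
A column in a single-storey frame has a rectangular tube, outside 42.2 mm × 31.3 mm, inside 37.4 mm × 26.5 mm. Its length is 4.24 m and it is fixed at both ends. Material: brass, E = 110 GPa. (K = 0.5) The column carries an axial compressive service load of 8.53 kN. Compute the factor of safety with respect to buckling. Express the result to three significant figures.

Weak-axis I_min = (h_o·b_o³ − h_i·b_i³)/12 with b_o = 31.3, b_i = 26.50 mm (shorter outer/inner sides).
I_min = (42.2×31.3³ − 37.40×26.50³)/12 = 4.984×10^4 mm⁴
I = 4.984×10^4 mm⁴ = 4.984×10^-8 m⁴
Effective length L_e = K·L = 0.5 × 4.24 = 2.120 m
P_cr = π²EI / L_e² = π² × 110×10⁹ × 4.984×10^-8 / 2.120² = 1.204×10^4 N
Factor of safety n = P_cr / P = 12.038 / 8.53 = 1.41

n ≈ 1.41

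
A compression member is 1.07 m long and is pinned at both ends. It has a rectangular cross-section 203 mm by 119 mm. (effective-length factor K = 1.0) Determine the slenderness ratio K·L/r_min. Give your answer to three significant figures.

λ ≈ 31.1

For a rectangle r_min = b/√12 = 119/√12 = 34.35 mm
L_e = K·L = 1 × 1.07 m = 1.070 m = 1070.0 mm
λ = L_e / r_min = 1070.0 / 34.35 = 31.1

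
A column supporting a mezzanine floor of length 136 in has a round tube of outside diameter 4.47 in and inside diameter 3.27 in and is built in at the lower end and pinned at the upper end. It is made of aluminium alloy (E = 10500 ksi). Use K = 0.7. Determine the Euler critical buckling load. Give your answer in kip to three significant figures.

d_o = 4.47 in, d_i = 3.27 in
I = π(d_o⁴ − d_i⁴)/64 = π(4.47⁴ − 3.270⁴)/64 = 13.98 in⁴
Effective length L_e = K·L = 0.7 × 136 = 95.20 in
P_cr = π²EI / L_e² = π² × 10500×10³ × 13.98 / 95.20² = 1.599×10^5 lb

P_cr ≈ 160 kip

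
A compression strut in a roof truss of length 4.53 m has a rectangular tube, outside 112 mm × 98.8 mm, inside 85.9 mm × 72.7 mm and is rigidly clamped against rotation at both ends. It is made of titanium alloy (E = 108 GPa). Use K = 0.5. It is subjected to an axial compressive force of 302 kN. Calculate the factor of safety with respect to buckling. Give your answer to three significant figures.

n ≈ 4.30

Weak-axis I_min = (h_o·b_o³ − h_i·b_i³)/12 with b_o = 98.8, b_i = 72.70 mm (shorter outer/inner sides).
I_min = (112×98.8³ − 85.90×72.70³)/12 = 6.251×10^6 mm⁴
I = 6.251×10^6 mm⁴ = 6.251×10^-6 m⁴
Effective length L_e = K·L = 0.5 × 4.53 = 2.265 m
P_cr = π²EI / L_e² = π² × 108×10⁹ × 6.251×10^-6 / 2.265² = 1.299×10^6 N
Factor of safety n = P_cr / P = 1298.7 / 302 = 4.30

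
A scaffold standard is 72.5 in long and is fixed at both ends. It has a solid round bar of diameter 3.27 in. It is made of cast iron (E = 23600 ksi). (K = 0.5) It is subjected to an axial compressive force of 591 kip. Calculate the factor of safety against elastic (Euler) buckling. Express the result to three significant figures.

I = πd⁴/64 = π×3.27⁴/64 = 5.613 in⁴
Effective length L_e = K·L = 0.5 × 72.5 = 36.25 in
P_cr = π²EI / L_e² = π² × 23600×10³ × 5.613 / 36.25² = 9.948×10^5 lb
Factor of safety n = P_cr / P = 994.85 / 591 = 1.68

n ≈ 1.68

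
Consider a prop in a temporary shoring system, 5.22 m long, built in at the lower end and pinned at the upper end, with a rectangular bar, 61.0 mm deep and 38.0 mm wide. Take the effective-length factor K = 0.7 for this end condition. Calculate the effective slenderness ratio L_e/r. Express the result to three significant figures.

For a rectangle r_min = b/√12 = 38.0/√12 = 10.97 mm
L_e = K·L = 0.7 × 5.22 m = 3.654 m = 3654.0 mm
λ = L_e / r_min = 3654.0 / 10.97 = 333

λ ≈ 333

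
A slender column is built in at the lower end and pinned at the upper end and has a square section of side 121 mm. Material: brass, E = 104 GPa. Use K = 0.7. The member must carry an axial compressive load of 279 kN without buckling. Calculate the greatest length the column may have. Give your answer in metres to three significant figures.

L_max ≈ 11.6 m

I = a⁴/12 = 121⁴/12 = 1.786×10^7 mm⁴
I = 1.786×10^-5 m⁴
At the buckling limit P_cr = P = 2.790×10^5 N
From P_cr = π²EI/(K·L)²:  L = (1/K)·√(π²EI/P_cr) = (1/0.7)·√(π²×1.04×10^11×1.786×10^-5/2.790×10^5)
L = 11.6 m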